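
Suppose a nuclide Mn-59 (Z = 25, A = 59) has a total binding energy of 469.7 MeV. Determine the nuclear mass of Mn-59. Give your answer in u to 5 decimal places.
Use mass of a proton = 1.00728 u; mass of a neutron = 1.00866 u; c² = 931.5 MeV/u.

58.97220 u

Mass defect = 469.7 MeV / (931.5 MeV/u) = 0.5042405 u
Constituent mass = 25(1.00728) + 34(1.00866) = 59.47644 u
Nuclear mass = 59.47644 − 0.5042405 = 58.9721995 u ≈ 58.97220 u (to 5 decimal places)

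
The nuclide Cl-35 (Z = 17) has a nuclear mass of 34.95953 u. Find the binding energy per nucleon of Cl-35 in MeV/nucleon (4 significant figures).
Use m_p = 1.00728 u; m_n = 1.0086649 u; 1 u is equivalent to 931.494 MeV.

8.522 MeV/nucleon

Σm = 17·m_p + 18·m_n = 17.12376 + 18.1559682 = 35.2797282 u
Mass defect Δm = 35.2797282 − 34.95953 = 0.3201982 u
Binding energy = Δm·c² = 0.3201982 × 931.494 MeV/u = 298.263 MeV
Per nucleon: 298.263 / 35 = 8.522 MeV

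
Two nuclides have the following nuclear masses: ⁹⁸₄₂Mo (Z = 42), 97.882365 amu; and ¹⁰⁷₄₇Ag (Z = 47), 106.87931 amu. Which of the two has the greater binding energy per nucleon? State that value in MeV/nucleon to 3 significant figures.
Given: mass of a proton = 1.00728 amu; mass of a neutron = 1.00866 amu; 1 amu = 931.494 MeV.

⁹⁸₄₂Mo; 8.63 MeV/nucleon

⁹⁸₄₂Mo: Σm = 42(1.00728) + 56(1.00866) = 98.79072 amu; Δm = 0.908355 amu; E_B = 846.13 MeV; E_B/A = 8.634 MeV
¹⁰⁷₄₇Ag: Σm = 47(1.00728) + 60(1.00866) = 107.86176 amu; Δm = 0.98245 amu; E_B = 915.15 MeV; E_B/A = 8.553 MeV
⁹⁸₄₂Mo has the higher binding energy per nucleon, so it is the more tightly bound nucleus.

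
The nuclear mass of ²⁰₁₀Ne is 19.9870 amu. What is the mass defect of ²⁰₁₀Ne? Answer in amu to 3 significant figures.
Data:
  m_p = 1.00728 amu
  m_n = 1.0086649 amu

Z = 10, so N = A − Z = 20 − 10 = 10.
Mass of separated nucleons = 10(1.00728) + 10(1.0086649) = 10.07280 + 10.0866490 = 20.1594490 amu
Δm = 20.1594490 − 19.9870 = 0.1724490 amu

0.172 amu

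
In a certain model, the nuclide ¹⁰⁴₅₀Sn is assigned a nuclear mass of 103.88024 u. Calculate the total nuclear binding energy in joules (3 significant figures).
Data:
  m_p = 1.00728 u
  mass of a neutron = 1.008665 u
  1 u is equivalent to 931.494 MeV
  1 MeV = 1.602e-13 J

1.42e-10 J

The nucleus contains 50 protons and 104 − 50 = 54 neutrons.
Mass of separated nucleons = 50(1.00728) + 54(1.008665) = 50.36400 + 54.467910 = 104.831910 u
Δm = 104.831910 − 103.88024 = 0.951670 u
Binding energy = Δm·c² = 0.951670 × 931.494 MeV/u = 886.475 MeV
In joules: 886.475 MeV × 1.602e-13 J/MeV = 1.4201e-10 J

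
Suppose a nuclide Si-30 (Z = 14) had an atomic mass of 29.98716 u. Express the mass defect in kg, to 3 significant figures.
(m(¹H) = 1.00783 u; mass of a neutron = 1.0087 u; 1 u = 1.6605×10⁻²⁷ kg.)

Z = 14, so N = A − Z = 30 − 14 = 16.
Total constituent mass: 14 × 1.00783 + 16 × 1.0087 = 30.24882 u
Mass defect Δm = 30.24882 − 29.98716 = 0.26166 u
In SI units: 0.26166 u × 1.6605×10⁻²⁷ kg/u = 4.3449e-28 kg

4.34e-28 kg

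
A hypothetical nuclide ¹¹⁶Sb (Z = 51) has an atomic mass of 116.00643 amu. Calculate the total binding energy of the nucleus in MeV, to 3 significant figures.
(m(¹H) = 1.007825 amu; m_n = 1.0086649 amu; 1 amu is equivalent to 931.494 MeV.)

The nucleus contains 51 protons and 116 − 51 = 65 neutrons.
Mass of separated nucleons = 51(1.007825) + 65(1.0086649) = 51.399075 + 65.5632185 = 116.9622935 amu
The mass defect is 116.9622935 − 116.00643 = 0.9558635 amu.
E_B = 0.9558635 × 931.494 = 890.381 MeV

890 MeV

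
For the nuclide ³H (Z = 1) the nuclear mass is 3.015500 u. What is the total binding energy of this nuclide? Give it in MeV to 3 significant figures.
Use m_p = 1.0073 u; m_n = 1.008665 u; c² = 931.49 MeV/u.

8.50 MeV

The nucleus contains 1 protons and 3 − 1 = 2 neutrons.
Σm = 1·m_p + 2·m_n = 1.0073 + 2.017330 = 3.024630 u
Δm = 3.024630 − 3.015500 = 0.009130 u
E_B = 0.009130 × 931.49 = 8.50450 MeV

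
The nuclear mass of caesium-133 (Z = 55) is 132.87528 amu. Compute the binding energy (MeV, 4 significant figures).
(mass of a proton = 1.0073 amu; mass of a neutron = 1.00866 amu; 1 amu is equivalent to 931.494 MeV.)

The nucleus contains 55 protons and 133 − 55 = 78 neutrons.
Σm = 55·m_p + 78·m_n = 55.4015 + 78.67548 = 134.07698 amu
Mass defect Δm = 134.07698 − 132.87528 = 1.20170 amu
Converting to energy: 1.20170 amu × 931.494 MeV/amu = 1119.38 MeV

1119 MeV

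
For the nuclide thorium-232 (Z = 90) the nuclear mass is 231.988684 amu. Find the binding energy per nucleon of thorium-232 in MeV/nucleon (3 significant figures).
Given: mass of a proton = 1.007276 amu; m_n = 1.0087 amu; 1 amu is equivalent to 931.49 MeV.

7.63 MeV/nucleon

With 90 protons and 142 neutrons (A = 232):
Mass of separated nucleons = 90(1.007276) + 142(1.0087) = 90.654840 + 143.2354 = 233.890240 amu
Δm = 233.890240 − 231.988684 = 1.901556 amu
Binding energy = Δm·c² = 1.901556 × 931.49 MeV/amu = 1771.28 MeV
BE/A = 1771.28 MeV / 232 = 7.6348 MeV/nucleon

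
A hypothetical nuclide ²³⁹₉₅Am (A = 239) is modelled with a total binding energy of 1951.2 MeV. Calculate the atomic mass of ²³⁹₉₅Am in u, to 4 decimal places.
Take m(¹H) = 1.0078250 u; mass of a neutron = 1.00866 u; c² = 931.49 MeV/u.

238.8957 u

Mass defect = 1951.2 MeV / (931.49 MeV/u) = 2.094708 u
Constituent mass = 95(1.0078250) + 144(1.00866) = 240.9904150 u
Atomic mass = 240.9904150 − 2.094708 = 238.8957070 u ≈ 238.8957 u (to 4 decimal places)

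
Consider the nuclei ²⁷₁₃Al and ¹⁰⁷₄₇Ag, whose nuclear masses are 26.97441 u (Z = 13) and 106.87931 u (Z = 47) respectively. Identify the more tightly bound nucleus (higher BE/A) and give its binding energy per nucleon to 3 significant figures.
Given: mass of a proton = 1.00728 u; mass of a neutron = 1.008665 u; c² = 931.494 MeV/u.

¹⁰⁷₄₇Ag; 8.56 MeV/nucleon

²⁷₁₃Al: Σm = 13(1.00728) + 14(1.008665) = 27.215950 u; Δm = 0.241540 u; E_B = 224.99 MeV; E_B/A = 8.333 MeV
¹⁰⁷₄₇Ag: Σm = 47(1.00728) + 60(1.008665) = 107.862060 u; Δm = 0.982750 u; E_B = 915.43 MeV; E_B/A = 8.555 MeV
¹⁰⁷₄₇Ag has the higher binding energy per nucleon, so it is the more tightly bound nucleus.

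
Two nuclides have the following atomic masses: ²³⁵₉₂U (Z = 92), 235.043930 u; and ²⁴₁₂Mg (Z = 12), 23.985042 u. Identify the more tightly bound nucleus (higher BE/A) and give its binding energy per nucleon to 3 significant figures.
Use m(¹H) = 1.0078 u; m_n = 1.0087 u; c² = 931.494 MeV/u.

²⁴₁₂Mg; 8.27 MeV/nucleon

²³⁵₉₂U: Σm = 92(1.0078) + 143(1.0087) = 236.9617 u; Δm = 1.917770 u; E_B = 1786.4 MeV; E_B/A = 7.602 MeV
²⁴₁₂Mg: Σm = 12(1.0078) + 12(1.0087) = 24.1980 u; Δm = 0.212958 u; E_B = 198.37 MeV; E_B/A = 8.265 MeV
²⁴₁₂Mg has the higher binding energy per nucleon, so it is the more tightly bound nucleus.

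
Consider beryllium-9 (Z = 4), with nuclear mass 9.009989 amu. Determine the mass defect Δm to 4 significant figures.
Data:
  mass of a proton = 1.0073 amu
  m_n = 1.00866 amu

0.06251 amu

Total constituent mass: 4 × 1.0073 + 5 × 1.00866 = 9.07250 amu
Δm = 9.07250 − 9.009989 = 0.062511 amu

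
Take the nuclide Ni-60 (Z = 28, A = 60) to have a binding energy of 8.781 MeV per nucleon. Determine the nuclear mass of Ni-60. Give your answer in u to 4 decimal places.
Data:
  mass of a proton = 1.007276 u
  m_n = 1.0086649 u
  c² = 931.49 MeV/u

Total binding energy = 60 × 8.781 = 526.860 MeV
Mass defect = 526.860 MeV / (931.49 MeV/u) = 0.565610 u
Constituent mass = 28(1.007276) + 32(1.0086649) = 60.4810048 u
Nuclear mass = 60.4810048 − 0.565610 = 59.9153948 u ≈ 59.9154 u (to 4 decimal places)

59.9154 u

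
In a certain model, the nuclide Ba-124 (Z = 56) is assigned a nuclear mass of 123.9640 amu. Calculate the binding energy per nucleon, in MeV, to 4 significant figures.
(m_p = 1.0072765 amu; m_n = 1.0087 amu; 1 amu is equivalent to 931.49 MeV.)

7.776 MeV/nucleon

Σm = 56·m_p + 68·m_n = 56.4074840 + 68.5916 = 124.9990840 amu
Mass defect Δm = 124.9990840 − 123.9640 = 1.0350840 amu
Converting to energy: 1.0350840 amu × 931.49 MeV/amu = 964.170 MeV
Dividing by A = 124 gives 7.776 MeV per nucleon.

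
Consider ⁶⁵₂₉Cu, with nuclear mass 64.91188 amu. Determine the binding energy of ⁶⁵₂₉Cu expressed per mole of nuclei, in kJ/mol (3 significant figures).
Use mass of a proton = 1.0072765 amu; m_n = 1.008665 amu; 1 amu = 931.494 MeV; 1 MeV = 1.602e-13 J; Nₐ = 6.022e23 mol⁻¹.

Z = 29, so N = A − Z = 65 − 29 = 36.
Σm = 29·m_p + 36·m_n = 29.2110185 + 36.311940 = 65.5229585 amu
Mass defect Δm = 65.5229585 − 64.91188 = 0.6110785 amu
Binding energy = Δm·c² = 0.6110785 × 931.494 MeV/amu = 569.216 MeV
Per nucleus in joules: 569.216 MeV × 1.602e-13 J/MeV = 9.1188e-11 J
Per mole: 9.1188e-11 J × 6.022e23 mol⁻¹ = 5.4913e+13 J/mol

5.49e+10 kJ/mol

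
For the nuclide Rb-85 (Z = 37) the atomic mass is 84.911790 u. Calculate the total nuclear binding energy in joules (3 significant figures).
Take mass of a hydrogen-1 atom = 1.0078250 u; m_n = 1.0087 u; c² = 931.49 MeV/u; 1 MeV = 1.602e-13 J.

Total constituent mass: 37 × 1.0078250 + 48 × 1.0087 = 85.7071250 u
Δm = 85.7071250 − 84.911790 = 0.7953350 u
Binding energy = Δm·c² = 0.7953350 × 931.49 MeV/u = 740.847 MeV
In joules: 740.847 MeV × 1.602e-13 J/MeV = 1.1868e-10 J

1.19e-10 J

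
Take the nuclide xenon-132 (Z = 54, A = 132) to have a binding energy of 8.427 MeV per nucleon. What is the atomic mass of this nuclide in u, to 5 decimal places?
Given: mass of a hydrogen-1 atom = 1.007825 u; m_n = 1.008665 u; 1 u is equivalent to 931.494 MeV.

131.90425 u

Total binding energy = 132 × 8.427 = 1112.364 MeV
Mass defect = 1112.364 MeV / (931.494 MeV/u) = 1.1941719 u
Constituent mass = 54(1.007825) + 78(1.008665) = 133.098420 u
Atomic mass = 133.098420 − 1.1941719 = 131.9042481 u ≈ 131.90425 u (to 5 decimal places)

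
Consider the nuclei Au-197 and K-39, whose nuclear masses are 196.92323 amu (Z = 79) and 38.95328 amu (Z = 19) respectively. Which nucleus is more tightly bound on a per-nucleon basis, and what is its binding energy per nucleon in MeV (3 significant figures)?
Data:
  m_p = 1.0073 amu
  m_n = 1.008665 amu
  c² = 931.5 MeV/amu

K-39; 8.57 MeV/nucleon

Au-197: Σm = 79(1.0073) + 118(1.008665) = 198.599170 amu; Δm = 1.675940 amu; E_B = 1561.14 MeV; E_B/A = 7.9246 MeV
K-39: Σm = 19(1.0073) + 20(1.008665) = 39.312000 amu; Δm = 0.358720 amu; E_B = 334.15 MeV; E_B/A = 8.568 MeV
K-39 has the higher binding energy per nucleon, so it is the more tightly bound nucleus.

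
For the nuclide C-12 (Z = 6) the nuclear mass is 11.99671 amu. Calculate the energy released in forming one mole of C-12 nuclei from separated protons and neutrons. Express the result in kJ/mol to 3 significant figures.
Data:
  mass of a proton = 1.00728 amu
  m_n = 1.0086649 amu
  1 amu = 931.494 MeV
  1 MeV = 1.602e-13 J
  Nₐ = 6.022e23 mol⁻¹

Z = 6, so N = A − Z = 12 − 6 = 6.
Total constituent mass: 6 × 1.00728 + 6 × 1.0086649 = 12.0956694 amu
Mass defect Δm = 12.0956694 − 11.99671 = 0.0989594 amu
Converting to energy: 0.0989594 amu × 931.494 MeV/amu = 92.1801 MeV
Per nucleus in joules: 92.1801 MeV × 1.602e-13 J/MeV = 1.4767e-11 J
Per mole: 1.4767e-11 J × 6.022e23 mol⁻¹ = 8.8927e+12 J/mol

8.89e+09 kJ/mol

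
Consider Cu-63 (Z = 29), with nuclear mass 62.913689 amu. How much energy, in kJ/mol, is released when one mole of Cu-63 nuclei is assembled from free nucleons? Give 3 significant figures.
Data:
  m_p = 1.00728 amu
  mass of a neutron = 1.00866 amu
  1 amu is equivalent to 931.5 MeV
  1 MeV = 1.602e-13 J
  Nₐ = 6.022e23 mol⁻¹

With 29 protons and 34 neutrons (A = 63):
Σm = 29·m_p + 34·m_n = 29.21112 + 34.29444 = 63.50556 amu
Mass defect Δm = 63.50556 − 62.913689 = 0.591871 amu
Binding energy = Δm·c² = 0.591871 × 931.5 MeV/amu = 551.328 MeV
Per nucleus in joules: 551.328 MeV × 1.602e-13 J/MeV = 8.8323e-11 J
Per mole: 8.8323e-11 J × 6.022e23 mol⁻¹ = 5.3188e+13 J/mol

5.32e+10 kJ/mol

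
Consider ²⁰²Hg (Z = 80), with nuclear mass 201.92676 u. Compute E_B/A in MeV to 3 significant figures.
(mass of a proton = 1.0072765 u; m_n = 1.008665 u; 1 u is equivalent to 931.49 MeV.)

7.90 MeV/nucleon

With 80 protons and 122 neutrons (A = 202):
Σm = 80·m_p + 122·m_n = 80.5821200 + 123.057130 = 203.6392500 u
The mass defect is 203.6392500 − 201.92676 = 1.7124900 u.
Binding energy = Δm·c² = 1.7124900 × 931.49 MeV/u = 1595.17 MeV
Per nucleon: 1595.17 / 202 = 7.897 MeV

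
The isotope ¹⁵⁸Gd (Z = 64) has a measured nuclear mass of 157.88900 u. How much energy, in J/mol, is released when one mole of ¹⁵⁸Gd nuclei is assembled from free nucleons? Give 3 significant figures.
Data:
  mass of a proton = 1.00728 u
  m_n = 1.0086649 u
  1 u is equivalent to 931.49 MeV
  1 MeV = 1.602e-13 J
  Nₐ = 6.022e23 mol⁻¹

The nucleus contains 64 protons and 158 − 64 = 94 neutrons.
Total constituent mass: 64 × 1.00728 + 94 × 1.0086649 = 159.2804206 u
Δm = 159.2804206 − 157.88900 = 1.3914206 u
Converting to energy: 1.3914206 u × 931.49 MeV/u = 1296.09 MeV
Per nucleus in joules: 1296.09 MeV × 1.602e-13 J/MeV = 2.0763e-10 J
Per mole: 2.0763e-10 J × 6.022e23 mol⁻¹ = 1.2503e+14 J/mol

1.25e+14 J/mol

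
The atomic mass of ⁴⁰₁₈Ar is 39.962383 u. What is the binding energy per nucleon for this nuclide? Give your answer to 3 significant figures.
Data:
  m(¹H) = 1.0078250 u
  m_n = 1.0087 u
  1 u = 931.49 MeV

8.61 MeV/nucleon

Z = 18, so N = A − Z = 40 − 18 = 22.
Mass of separated nucleons = 18(1.0078250) + 22(1.0087) = 18.1408500 + 22.1914 = 40.3322500 u
The mass defect is 40.3322500 − 39.962383 = 0.3698670 u.
E_B = 0.3698670 × 931.49 = 344.527 MeV
BE/A = 344.527 MeV / 40 = 8.613 MeV/nucleon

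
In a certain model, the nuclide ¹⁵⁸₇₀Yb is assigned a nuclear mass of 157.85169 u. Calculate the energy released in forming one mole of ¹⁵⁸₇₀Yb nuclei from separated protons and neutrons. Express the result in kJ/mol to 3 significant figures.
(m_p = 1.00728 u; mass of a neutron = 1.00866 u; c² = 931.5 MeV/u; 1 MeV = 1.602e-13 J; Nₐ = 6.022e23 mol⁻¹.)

1.28e+11 kJ/mol

Z = 70, so N = A − Z = 158 − 70 = 88.
Σm = 70·m_p + 88·m_n = 70.50960 + 88.76208 = 159.27168 u
Δm = 159.27168 − 157.85169 = 1.41999 u
Binding energy = Δm·c² = 1.41999 × 931.5 MeV/u = 1322.72 MeV
Per nucleus in joules: 1322.72 MeV × 1.602e-13 J/MeV = 2.1190e-10 J
Per mole: 2.1190e-10 J × 6.022e23 mol⁻¹ = 1.2761e+14 J/mol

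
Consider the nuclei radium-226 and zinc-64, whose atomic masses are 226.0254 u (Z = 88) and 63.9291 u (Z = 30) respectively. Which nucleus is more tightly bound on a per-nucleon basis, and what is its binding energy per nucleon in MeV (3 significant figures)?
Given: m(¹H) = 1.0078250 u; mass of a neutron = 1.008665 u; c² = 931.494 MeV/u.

zinc-64; 8.74 MeV/nucleon

radium-226: Σm = 88(1.0078250) + 138(1.008665) = 227.8843700 u; Δm = 1.8589700 u; E_B = 1731.6 MeV; E_B/A = 7.662 MeV
zinc-64: Σm = 30(1.0078250) + 34(1.008665) = 64.5293600 u; Δm = 0.6002600 u; E_B = 559.14 MeV; E_B/A = 8.737 MeV
zinc-64 has the higher binding energy per nucleon, so it is the more tightly bound nucleus.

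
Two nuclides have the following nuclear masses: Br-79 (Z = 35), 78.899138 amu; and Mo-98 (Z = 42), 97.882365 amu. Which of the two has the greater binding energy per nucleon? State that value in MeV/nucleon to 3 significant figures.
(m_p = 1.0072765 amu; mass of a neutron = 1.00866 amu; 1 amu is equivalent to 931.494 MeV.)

Br-79: Σm = 35(1.0072765) + 44(1.00866) = 79.6357175 amu; Δm = 0.7365795 amu; E_B = 686.12 MeV; E_B/A = 8.685 MeV
Mo-98: Σm = 42(1.0072765) + 56(1.00866) = 98.7905730 amu; Δm = 0.9082080 amu; E_B = 845.99 MeV; E_B/A = 8.633 MeV
Br-79 has the higher binding energy per nucleon, so it is the more tightly bound nucleus.

Br-79; 8.69 MeV/nucleon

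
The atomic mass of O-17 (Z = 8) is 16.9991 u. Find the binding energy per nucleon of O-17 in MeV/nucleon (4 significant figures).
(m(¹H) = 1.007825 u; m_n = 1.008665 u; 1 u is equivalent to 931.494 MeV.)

With 8 protons and 9 neutrons (A = 17):
Total constituent mass: 8 × 1.007825 + 9 × 1.008665 = 17.140585 u
Mass defect Δm = 17.140585 − 16.9991 = 0.141485 u
Binding energy = Δm·c² = 0.141485 × 931.494 MeV/u = 131.792 MeV
Per nucleon: 131.792 / 17 = 7.752 MeV

7.752 MeV/nucleon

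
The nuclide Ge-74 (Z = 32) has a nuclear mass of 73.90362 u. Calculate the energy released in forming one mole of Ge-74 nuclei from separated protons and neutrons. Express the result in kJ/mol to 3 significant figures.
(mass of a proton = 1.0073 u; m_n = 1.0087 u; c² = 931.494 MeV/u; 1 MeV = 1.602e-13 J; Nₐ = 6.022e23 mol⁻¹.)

6.25e+10 kJ/mol

Total constituent mass: 32 × 1.0073 + 42 × 1.0087 = 74.5990 u
The mass defect is 74.5990 − 73.90362 = 0.69538 u.
Binding energy = Δm·c² = 0.69538 × 931.494 MeV/u = 647.742 MeV
Per nucleus in joules: 647.742 MeV × 1.602e-13 J/MeV = 1.0377e-10 J
Per mole: 1.0377e-10 J × 6.022e23 mol⁻¹ = 6.2490e+13 J/mol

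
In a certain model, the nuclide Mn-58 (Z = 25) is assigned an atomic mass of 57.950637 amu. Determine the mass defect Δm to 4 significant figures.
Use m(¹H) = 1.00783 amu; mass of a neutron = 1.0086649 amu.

0.5311 amu

Σm = 25·m(¹H) + 33·m_n = 25.19575 + 33.2859417 = 58.4816917 amu
The mass defect is 58.4816917 − 57.950637 = 0.5310547 amu.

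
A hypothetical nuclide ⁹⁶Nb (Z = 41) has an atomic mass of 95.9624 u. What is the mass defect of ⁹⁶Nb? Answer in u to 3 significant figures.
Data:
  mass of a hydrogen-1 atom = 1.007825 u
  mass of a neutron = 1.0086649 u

With 41 protons and 55 neutrons (A = 96):
Total constituent mass: 41 × 1.007825 + 55 × 1.0086649 = 96.7973945 u
Mass defect Δm = 96.7973945 − 95.9624 = 0.8349945 u

0.835 u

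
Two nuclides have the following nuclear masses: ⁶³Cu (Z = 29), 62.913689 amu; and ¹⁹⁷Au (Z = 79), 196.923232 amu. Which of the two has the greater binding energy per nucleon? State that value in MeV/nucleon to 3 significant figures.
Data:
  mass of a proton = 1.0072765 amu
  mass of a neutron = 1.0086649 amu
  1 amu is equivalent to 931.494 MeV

⁶³Cu; 8.75 MeV/nucleon

⁶³Cu: Σm = 29(1.0072765) + 34(1.0086649) = 63.5056251 amu; Δm = 0.5919361 amu; E_B = 551.38 MeV; E_B/A = 8.752 MeV
¹⁹⁷Au: Σm = 79(1.0072765) + 118(1.0086649) = 198.5973017 amu; Δm = 1.6740697 amu; E_B = 1559.4 MeV; E_B/A = 7.916 MeV
⁶³Cu has the higher binding energy per nucleon, so it is the more tightly bound nucleus.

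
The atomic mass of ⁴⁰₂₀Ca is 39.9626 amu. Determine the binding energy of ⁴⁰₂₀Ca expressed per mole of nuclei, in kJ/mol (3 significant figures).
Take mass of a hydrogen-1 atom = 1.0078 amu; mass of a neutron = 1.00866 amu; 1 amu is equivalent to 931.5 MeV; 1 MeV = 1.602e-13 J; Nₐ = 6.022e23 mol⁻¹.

3.29e+10 kJ/mol

Σm = 20·m(¹H) + 20·m_n = 20.1560 + 20.17320 = 40.32920 amu
The mass defect is 40.32920 − 39.9626 = 0.36660 amu.
Binding energy = Δm·c² = 0.36660 × 931.5 MeV/amu = 341.488 MeV
Per nucleus in joules: 341.488 MeV × 1.602e-13 J/MeV = 5.4706e-11 J
Per mole: 5.4706e-11 J × 6.022e23 mol⁻¹ = 3.2944e+13 J/mol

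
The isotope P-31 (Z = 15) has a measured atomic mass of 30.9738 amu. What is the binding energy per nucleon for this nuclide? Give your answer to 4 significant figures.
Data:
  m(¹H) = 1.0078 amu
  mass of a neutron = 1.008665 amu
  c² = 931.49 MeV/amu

The nucleus contains 15 protons and 31 − 15 = 16 neutrons.
Mass of separated nucleons = 15(1.0078) + 16(1.008665) = 15.1170 + 16.138640 = 31.255640 amu
The mass defect is 31.255640 − 30.9738 = 0.281840 amu.
Converting to energy: 0.281840 amu × 931.49 MeV/amu = 262.531 MeV
Dividing by A = 31 gives 8.469 MeV per nucleon.

8.469 MeV/nucleon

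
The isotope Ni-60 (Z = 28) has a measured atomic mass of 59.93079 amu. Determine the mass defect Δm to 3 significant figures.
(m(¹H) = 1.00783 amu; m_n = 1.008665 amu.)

0.566 amu

Total constituent mass: 28 × 1.00783 + 32 × 1.008665 = 60.496520 amu
Δm = 60.496520 − 59.93079 = 0.565730 amu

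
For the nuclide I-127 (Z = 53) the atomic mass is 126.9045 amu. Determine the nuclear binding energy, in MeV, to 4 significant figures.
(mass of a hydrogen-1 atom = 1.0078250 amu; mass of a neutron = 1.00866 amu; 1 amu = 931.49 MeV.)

Z = 53, so N = A − Z = 127 − 53 = 74.
Total constituent mass: 53 × 1.0078250 + 74 × 1.00866 = 128.0555650 amu
Mass defect Δm = 128.0555650 − 126.9045 = 1.1510650 amu
Converting to energy: 1.1510650 amu × 931.49 MeV/amu = 1072.21 MeV

1072 MeV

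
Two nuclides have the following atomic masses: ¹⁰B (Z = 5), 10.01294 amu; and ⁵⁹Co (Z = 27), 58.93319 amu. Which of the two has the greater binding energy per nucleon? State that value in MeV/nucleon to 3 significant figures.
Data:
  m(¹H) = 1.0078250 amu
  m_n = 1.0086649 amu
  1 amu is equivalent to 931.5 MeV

¹⁰B: Σm = 5(1.0078250) + 5(1.0086649) = 10.0824495 amu; Δm = 0.0695095 amu; E_B = 64.748 MeV; E_B/A = 6.4748 MeV
⁵⁹Co: Σm = 27(1.0078250) + 32(1.0086649) = 59.4885518 amu; Δm = 0.5553618 amu; E_B = 517.32 MeV; E_B/A = 8.768 MeV
⁵⁹Co has the higher binding energy per nucleon, so it is the more tightly bound nucleus.

⁵⁹Co; 8.77 MeV/nucleon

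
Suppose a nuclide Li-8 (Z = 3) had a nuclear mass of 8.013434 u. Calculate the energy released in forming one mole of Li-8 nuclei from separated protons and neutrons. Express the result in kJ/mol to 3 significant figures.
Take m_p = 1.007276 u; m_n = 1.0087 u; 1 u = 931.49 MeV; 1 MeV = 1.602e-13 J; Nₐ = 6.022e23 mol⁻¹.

The nucleus contains 3 protons and 8 − 3 = 5 neutrons.
Mass of separated nucleons = 3(1.007276) + 5(1.0087) = 3.021828 + 5.0435 = 8.065328 u
Mass defect Δm = 8.065328 − 8.013434 = 0.051894 u
Binding energy = Δm·c² = 0.051894 × 931.49 MeV/u = 48.3387 MeV
Per nucleus in joules: 48.3387 MeV × 1.602e-13 J/MeV = 7.7439e-12 J
Per mole: 7.7439e-12 J × 6.022e23 mol⁻¹ = 4.6634e+12 J/mol

4.66e+09 kJ/mol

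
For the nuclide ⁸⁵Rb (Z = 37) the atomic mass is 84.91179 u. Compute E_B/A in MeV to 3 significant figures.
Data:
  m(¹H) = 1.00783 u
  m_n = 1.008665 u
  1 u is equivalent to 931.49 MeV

8.70 MeV/nucleon

Total constituent mass: 37 × 1.00783 + 48 × 1.008665 = 85.705630 u
Δm = 85.705630 − 84.91179 = 0.793840 u
Converting to energy: 0.793840 u × 931.49 MeV/u = 739.454 MeV
Dividing by A = 85 gives 8.699 MeV per nucleon.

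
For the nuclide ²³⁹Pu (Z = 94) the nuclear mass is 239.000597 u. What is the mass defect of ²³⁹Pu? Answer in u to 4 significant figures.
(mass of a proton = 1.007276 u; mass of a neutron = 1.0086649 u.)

1.940 u

With 94 protons and 145 neutrons (A = 239):
Σm = 94·m_p + 145·m_n = 94.683944 + 146.2564105 = 240.9403545 u
Mass defect Δm = 240.9403545 − 239.000597 = 1.9397575 u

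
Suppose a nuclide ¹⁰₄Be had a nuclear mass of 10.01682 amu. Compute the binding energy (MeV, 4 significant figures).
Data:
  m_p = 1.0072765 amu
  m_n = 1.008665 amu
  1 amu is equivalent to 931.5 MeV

59.87 MeV

With 4 protons and 6 neutrons (A = 10):
Total constituent mass: 4 × 1.0072765 + 6 × 1.008665 = 10.0810960 amu
Δm = 10.0810960 − 10.01682 = 0.0642760 amu
Converting to energy: 0.0642760 amu × 931.5 MeV/amu = 59.8731 MeV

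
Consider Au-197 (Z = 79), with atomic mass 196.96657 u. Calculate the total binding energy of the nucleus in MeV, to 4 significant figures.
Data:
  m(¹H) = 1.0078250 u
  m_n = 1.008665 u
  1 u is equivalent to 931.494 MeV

1559 MeV

Total constituent mass: 79 × 1.0078250 + 118 × 1.008665 = 198.6406450 u
Δm = 198.6406450 − 196.96657 = 1.6740750 u
Converting to energy: 1.6740750 u × 931.494 MeV/u = 1559.39 MeV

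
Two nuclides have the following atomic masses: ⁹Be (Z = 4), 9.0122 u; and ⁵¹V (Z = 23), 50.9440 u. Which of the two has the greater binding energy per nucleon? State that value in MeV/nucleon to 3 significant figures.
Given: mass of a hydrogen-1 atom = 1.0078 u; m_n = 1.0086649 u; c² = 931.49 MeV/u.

⁵¹V; 8.73 MeV/nucleon

⁹Be: Σm = 4(1.0078) + 5(1.0086649) = 9.0745245 u; Δm = 0.0623245 u; E_B = 58.055 MeV; E_B/A = 6.451 MeV
⁵¹V: Σm = 23(1.0078) + 28(1.0086649) = 51.4220172 u; Δm = 0.4780172 u; E_B = 445.27 MeV; E_B/A = 8.731 MeV
⁵¹V has the higher binding energy per nucleon, so it is the more tightly bound nucleus.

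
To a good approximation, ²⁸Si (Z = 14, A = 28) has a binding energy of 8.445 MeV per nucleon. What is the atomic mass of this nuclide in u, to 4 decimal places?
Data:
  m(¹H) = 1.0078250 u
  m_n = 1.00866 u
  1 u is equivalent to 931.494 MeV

Total binding energy = 28 × 8.445 = 236.460 MeV
Mass defect = 236.460 MeV / (931.494 MeV/u) = 0.253850 u
Constituent mass = 14(1.0078250) + 14(1.00866) = 28.2307900 u
Atomic mass = 28.2307900 − 0.253850 = 27.9769400 u ≈ 27.9769 u (to 4 decimal places)

27.9769 u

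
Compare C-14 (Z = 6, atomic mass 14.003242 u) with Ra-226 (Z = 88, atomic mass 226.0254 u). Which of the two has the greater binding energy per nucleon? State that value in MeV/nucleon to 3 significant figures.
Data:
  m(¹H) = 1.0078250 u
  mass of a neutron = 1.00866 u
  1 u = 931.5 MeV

C-14: Σm = 6(1.0078250) + 8(1.00866) = 14.1162300 u; Δm = 0.1129880 u; E_B = 105.25 MeV; E_B/A = 7.518 MeV
Ra-226: Σm = 88(1.0078250) + 138(1.00866) = 227.8836800 u; Δm = 1.8582800 u; E_B = 1731.0 MeV; E_B/A = 7.659 MeV
Ra-226 has the higher binding energy per nucleon, so it is the more tightly bound nucleus.

Ra-226; 7.66 MeV/nucleon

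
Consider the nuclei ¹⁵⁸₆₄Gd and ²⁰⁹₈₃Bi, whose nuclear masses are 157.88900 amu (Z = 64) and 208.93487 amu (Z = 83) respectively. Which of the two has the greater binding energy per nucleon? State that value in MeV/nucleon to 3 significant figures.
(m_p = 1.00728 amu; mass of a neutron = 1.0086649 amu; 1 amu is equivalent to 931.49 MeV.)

¹⁵⁸₆₄Gd; 8.20 MeV/nucleon

¹⁵⁸₆₄Gd: Σm = 64(1.00728) + 94(1.0086649) = 159.2804206 amu; Δm = 1.3914206 amu; E_B = 1296.1 MeV; E_B/A = 8.203 MeV
²⁰⁹₈₃Bi: Σm = 83(1.00728) + 126(1.0086649) = 210.6960174 amu; Δm = 1.7611474 amu; E_B = 1640.5 MeV; E_B/A = 7.849 MeV
¹⁵⁸₆₄Gd has the higher binding energy per nucleon, so it is the more tightly bound nucleus.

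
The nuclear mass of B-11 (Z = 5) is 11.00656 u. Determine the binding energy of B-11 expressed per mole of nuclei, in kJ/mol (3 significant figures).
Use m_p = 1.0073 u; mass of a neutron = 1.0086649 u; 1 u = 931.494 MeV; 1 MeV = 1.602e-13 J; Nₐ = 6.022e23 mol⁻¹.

7.36e+09 kJ/mol

The nucleus contains 5 protons and 11 − 5 = 6 neutrons.
Σm = 5·m_p + 6·m_n = 5.0365 + 6.0519894 = 11.0884894 u
The mass defect is 11.0884894 − 11.00656 = 0.0819294 u.
Converting to energy: 0.0819294 u × 931.494 MeV/u = 76.3167 MeV
Per nucleus in joules: 76.3167 MeV × 1.602e-13 J/MeV = 1.2226e-11 J
Per mole: 1.2226e-11 J × 6.022e23 mol⁻¹ = 7.3625e+12 J/mol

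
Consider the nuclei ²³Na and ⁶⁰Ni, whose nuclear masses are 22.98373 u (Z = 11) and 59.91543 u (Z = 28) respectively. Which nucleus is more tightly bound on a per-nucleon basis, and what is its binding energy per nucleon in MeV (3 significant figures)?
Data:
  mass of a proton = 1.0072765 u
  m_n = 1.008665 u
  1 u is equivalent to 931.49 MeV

²³Na: Σm = 11(1.0072765) + 12(1.008665) = 23.1840215 u; Δm = 0.2002915 u; E_B = 186.57 MeV; E_B/A = 8.112 MeV
⁶⁰Ni: Σm = 28(1.0072765) + 32(1.008665) = 60.4810220 u; Δm = 0.5655920 u; E_B = 526.84 MeV; E_B/A = 8.781 MeV
⁶⁰Ni has the higher binding energy per nucleon, so it is the more tightly bound nucleus.

⁶⁰Ni; 8.78 MeV/nucleon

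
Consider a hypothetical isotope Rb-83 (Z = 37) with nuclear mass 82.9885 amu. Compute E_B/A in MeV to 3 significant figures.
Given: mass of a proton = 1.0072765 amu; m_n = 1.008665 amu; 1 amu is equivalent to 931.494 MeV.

7.62 MeV/nucleon

Σm = 37·m_p + 46·m_n = 37.2692305 + 46.398590 = 83.6678205 amu
The mass defect is 83.6678205 − 82.9885 = 0.6793205 amu.
E_B = 0.6793205 × 931.494 = 632.783 MeV
Dividing by A = 83 gives 7.624 MeV per nucleon.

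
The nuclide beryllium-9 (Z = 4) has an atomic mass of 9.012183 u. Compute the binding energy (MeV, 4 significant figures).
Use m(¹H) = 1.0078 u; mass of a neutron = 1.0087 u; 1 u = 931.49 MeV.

With 4 protons and 5 neutrons (A = 9):
Total constituent mass: 4 × 1.0078 + 5 × 1.0087 = 9.0747 u
Mass defect Δm = 9.0747 − 9.012183 = 0.062517 u
E_B = 0.062517 × 931.49 = 58.2340 MeV

58.23 MeV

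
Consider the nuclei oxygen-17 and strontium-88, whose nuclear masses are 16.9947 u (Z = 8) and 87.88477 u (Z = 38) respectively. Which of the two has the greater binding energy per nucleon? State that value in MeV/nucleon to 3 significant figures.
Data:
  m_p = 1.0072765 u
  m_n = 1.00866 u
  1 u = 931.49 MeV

strontium-88; 8.73 MeV/nucleon

oxygen-17: Σm = 8(1.0072765) + 9(1.00866) = 17.1361520 u; Δm = 0.1414520 u; E_B = 131.76 MeV; E_B/A = 7.751 MeV
strontium-88: Σm = 38(1.0072765) + 50(1.00866) = 88.7095070 u; Δm = 0.8247370 u; E_B = 768.23 MeV; E_B/A = 8.730 MeV
strontium-88 has the higher binding energy per nucleon, so it is the more tightly bound nucleus.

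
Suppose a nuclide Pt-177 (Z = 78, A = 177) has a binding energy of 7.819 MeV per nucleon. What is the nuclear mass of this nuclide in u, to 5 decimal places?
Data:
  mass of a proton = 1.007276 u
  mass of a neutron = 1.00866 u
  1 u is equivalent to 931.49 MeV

176.93912 u

Total binding energy = 177 × 7.819 = 1383.963 MeV
Mass defect = 1383.963 MeV / (931.49 MeV/u) = 1.4857519 u
Constituent mass = 78(1.007276) + 99(1.00866) = 178.424868 u
Nuclear mass = 178.424868 − 1.4857519 = 176.9391161 u ≈ 176.93912 u (to 5 decimal places)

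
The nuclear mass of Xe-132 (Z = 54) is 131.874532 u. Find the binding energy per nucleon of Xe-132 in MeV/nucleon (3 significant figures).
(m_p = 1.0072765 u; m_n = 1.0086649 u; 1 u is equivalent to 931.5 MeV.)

8.43 MeV/nucleon

The nucleus contains 54 protons and 132 − 54 = 78 neutrons.
Σm = 54·m_p + 78·m_n = 54.3929310 + 78.6758622 = 133.0687932 u
Mass defect Δm = 133.0687932 − 131.874532 = 1.1942612 u
Converting to energy: 1.1942612 u × 931.5 MeV/u = 1112.45 MeV
Dividing by A = 132 gives 8.428 MeV per nucleon.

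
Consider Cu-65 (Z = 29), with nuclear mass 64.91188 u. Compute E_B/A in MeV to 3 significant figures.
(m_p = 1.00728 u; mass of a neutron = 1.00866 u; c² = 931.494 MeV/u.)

8.76 MeV/nucleon

The nucleus contains 29 protons and 65 − 29 = 36 neutrons.
Total constituent mass: 29 × 1.00728 + 36 × 1.00866 = 65.52288 u
Δm = 65.52288 − 64.91188 = 0.61100 u
Binding energy = Δm·c² = 0.61100 × 931.494 MeV/u = 569.143 MeV
BE/A = 569.143 MeV / 65 = 8.756 MeV/nucleon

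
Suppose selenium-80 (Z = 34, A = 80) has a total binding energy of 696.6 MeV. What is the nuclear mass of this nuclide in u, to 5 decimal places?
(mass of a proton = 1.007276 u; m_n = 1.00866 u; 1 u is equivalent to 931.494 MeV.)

79.89791 u

Mass defect = 696.6 MeV / (931.494 MeV/u) = 0.7478309 u
Constituent mass = 34(1.007276) + 46(1.00866) = 80.645744 u
Nuclear mass = 80.645744 − 0.7478309 = 79.8979131 u ≈ 79.89791 u (to 5 decimal places)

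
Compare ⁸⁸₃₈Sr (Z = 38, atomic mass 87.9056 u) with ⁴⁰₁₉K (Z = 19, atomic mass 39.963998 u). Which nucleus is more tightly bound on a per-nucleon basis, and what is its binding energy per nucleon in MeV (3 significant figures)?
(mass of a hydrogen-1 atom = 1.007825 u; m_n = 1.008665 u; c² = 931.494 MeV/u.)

⁸⁸₃₈Sr: Σm = 38(1.007825) + 50(1.008665) = 88.730600 u; Δm = 0.825000 u; E_B = 768.48 MeV; E_B/A = 8.733 MeV
⁴⁰₁₉K: Σm = 19(1.007825) + 21(1.008665) = 40.330640 u; Δm = 0.366642 u; E_B = 341.52 MeV; E_B/A = 8.538 MeV
⁸⁸₃₈Sr has the higher binding energy per nucleon, so it is the more tightly bound nucleus.

⁸⁸₃₈Sr; 8.73 MeV/nucleon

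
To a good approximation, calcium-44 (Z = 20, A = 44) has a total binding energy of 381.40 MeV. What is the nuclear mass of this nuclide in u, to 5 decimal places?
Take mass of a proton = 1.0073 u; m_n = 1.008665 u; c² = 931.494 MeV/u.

43.94451 u

Mass defect = 381.40 MeV / (931.494 MeV/u) = 0.4094498 u
Constituent mass = 20(1.0073) + 24(1.008665) = 44.353960 u
Nuclear mass = 44.353960 − 0.4094498 = 43.9445102 u ≈ 43.94451 u (to 5 decimal places)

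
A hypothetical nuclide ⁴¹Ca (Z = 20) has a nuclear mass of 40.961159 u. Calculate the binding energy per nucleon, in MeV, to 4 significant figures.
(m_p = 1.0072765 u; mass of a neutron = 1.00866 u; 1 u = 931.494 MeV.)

8.321 MeV/nucleon

Total constituent mass: 20 × 1.0072765 + 21 × 1.00866 = 41.3273900 u
Δm = 41.3273900 − 40.961159 = 0.3662310 u
E_B = 0.3662310 × 931.494 = 341.142 MeV
Per nucleon: 341.142 / 41 = 8.321 MeV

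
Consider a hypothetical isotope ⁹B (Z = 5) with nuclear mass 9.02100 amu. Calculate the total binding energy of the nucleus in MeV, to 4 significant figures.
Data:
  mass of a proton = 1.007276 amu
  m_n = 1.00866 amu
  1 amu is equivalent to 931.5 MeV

The nucleus contains 5 protons and 9 − 5 = 4 neutrons.
Total constituent mass: 5 × 1.007276 + 4 × 1.00866 = 9.071020 amu
Δm = 9.071020 − 9.02100 = 0.050020 amu
E_B = 0.050020 × 931.5 = 46.5936 MeV

46.59 MeV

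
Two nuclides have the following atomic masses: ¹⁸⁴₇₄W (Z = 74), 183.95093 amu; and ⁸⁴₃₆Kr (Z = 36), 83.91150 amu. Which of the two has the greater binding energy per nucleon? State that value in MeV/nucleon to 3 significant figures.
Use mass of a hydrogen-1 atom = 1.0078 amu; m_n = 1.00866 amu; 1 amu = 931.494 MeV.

⁸⁴₃₆Kr; 8.70 MeV/nucleon

¹⁸⁴₇₄W: Σm = 74(1.0078) + 110(1.00866) = 185.52980 amu; Δm = 1.57887 amu; E_B = 1470.7 MeV; E_B/A = 7.993 MeV
⁸⁴₃₆Kr: Σm = 36(1.0078) + 48(1.00866) = 84.69648 amu; Δm = 0.78498 amu; E_B = 731.20 MeV; E_B/A = 8.7048 MeV
⁸⁴₃₆Kr has the higher binding energy per nucleon, so it is the more tightly bound nucleus.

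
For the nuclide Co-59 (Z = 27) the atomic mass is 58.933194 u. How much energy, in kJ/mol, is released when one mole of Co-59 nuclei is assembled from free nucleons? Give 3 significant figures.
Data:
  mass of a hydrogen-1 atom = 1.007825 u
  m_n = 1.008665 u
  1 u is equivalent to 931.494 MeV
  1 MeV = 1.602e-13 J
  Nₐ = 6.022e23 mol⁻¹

4.99e+10 kJ/mol

Total constituent mass: 27 × 1.007825 + 32 × 1.008665 = 59.488555 u
Mass defect Δm = 59.488555 − 58.933194 = 0.555361 u
Converting to energy: 0.555361 u × 931.494 MeV/u = 517.315 MeV
Per nucleus in joules: 517.315 MeV × 1.602e-13 J/MeV = 8.2874e-11 J
Per mole: 8.2874e-11 J × 6.022e23 mol⁻¹ = 4.9907e+13 J/mol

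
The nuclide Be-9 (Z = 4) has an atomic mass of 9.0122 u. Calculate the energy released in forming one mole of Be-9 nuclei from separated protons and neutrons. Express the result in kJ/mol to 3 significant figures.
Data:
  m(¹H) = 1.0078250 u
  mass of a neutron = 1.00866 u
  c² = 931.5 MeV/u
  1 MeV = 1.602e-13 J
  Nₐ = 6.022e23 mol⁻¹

5.61e+09 kJ/mol

Total constituent mass: 4 × 1.0078250 + 5 × 1.00866 = 9.0746000 u
Δm = 9.0746000 − 9.0122 = 0.0624000 u
Binding energy = Δm·c² = 0.0624000 × 931.5 MeV/u = 58.1256 MeV
Per nucleus in joules: 58.1256 MeV × 1.602e-13 J/MeV = 9.3117e-12 J
Per mole: 9.3117e-12 J × 6.022e23 mol⁻¹ = 5.6075e+12 J/mol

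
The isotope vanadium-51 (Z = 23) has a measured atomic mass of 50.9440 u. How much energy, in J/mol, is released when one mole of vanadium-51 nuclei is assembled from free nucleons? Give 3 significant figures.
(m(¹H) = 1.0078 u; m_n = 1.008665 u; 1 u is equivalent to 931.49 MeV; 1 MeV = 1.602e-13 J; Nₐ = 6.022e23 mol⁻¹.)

With 23 protons and 28 neutrons (A = 51):
Σm = 23·m(¹H) + 28·m_n = 23.1794 + 28.242620 = 51.422020 u
Mass defect Δm = 51.422020 − 50.9440 = 0.478020 u
Converting to energy: 0.478020 u × 931.49 MeV/u = 445.271 MeV
Per nucleus in joules: 445.271 MeV × 1.602e-13 J/MeV = 7.1332e-11 J
Per mole: 7.1332e-11 J × 6.022e23 mol⁻¹ = 4.2956e+13 J/mol

4.30e+13 J/mol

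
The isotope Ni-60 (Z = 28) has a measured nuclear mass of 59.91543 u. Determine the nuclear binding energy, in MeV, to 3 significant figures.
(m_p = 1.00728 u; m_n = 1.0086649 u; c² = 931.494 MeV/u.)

527 MeV

Total constituent mass: 28 × 1.00728 + 32 × 1.0086649 = 60.4811168 u
Mass defect Δm = 60.4811168 − 59.91543 = 0.5656868 u
Binding energy = Δm·c² = 0.5656868 × 931.494 MeV/u = 526.934 MeV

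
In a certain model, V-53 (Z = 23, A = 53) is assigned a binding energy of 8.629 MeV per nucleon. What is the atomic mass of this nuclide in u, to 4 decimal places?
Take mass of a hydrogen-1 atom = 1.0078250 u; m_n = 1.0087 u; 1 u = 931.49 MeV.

52.9500 u

Total binding energy = 53 × 8.629 = 457.337 MeV
Mass defect = 457.337 MeV / (931.49 MeV/u) = 0.490974 u
Constituent mass = 23(1.0078250) + 30(1.0087) = 53.4409750 u
Atomic mass = 53.4409750 − 0.490974 = 52.9500010 u ≈ 52.9500 u (to 4 decimal places)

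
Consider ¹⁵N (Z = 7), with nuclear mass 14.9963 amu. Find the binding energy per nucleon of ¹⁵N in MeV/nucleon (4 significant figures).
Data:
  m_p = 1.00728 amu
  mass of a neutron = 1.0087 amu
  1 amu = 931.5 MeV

7.717 MeV/nucleon

Z = 7, so N = A − Z = 15 − 7 = 8.
Σm = 7·m_p + 8·m_n = 7.05096 + 8.0696 = 15.12056 amu
Mass defect Δm = 15.12056 − 14.9963 = 0.12426 amu
Converting to energy: 0.12426 amu × 931.5 MeV/amu = 115.748 MeV
Per nucleon: 115.748 / 15 = 7.717 MeV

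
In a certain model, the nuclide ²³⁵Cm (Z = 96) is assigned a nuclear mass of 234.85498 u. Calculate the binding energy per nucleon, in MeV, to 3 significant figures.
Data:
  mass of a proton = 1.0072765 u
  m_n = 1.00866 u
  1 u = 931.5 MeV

8.12 MeV/nucleon

Mass of separated nucleons = 96(1.0072765) + 139(1.00866) = 96.6985440 + 140.20374 = 236.9022840 u
Δm = 236.9022840 − 234.85498 = 2.0473040 u
Converting to energy: 2.0473040 u × 931.5 MeV/u = 1907.06 MeV
Per nucleon: 1907.06 / 235 = 8.115 MeV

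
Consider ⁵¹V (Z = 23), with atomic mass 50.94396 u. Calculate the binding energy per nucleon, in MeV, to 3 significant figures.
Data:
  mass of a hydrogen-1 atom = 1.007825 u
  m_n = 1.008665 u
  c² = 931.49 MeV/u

Total constituent mass: 23 × 1.007825 + 28 × 1.008665 = 51.422595 u
Δm = 51.422595 − 50.94396 = 0.478635 u
Binding energy = Δm·c² = 0.478635 × 931.49 MeV/u = 445.844 MeV
BE/A = 445.844 MeV / 51 = 8.742 MeV/nucleon

8.74 MeV/nucleon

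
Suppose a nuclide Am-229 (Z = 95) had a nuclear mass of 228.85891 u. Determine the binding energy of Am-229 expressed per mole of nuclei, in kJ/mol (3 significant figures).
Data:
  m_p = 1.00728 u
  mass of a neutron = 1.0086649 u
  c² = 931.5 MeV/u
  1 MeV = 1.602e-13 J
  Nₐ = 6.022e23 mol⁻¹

1.79e+11 kJ/mol

Total constituent mass: 95 × 1.00728 + 134 × 1.0086649 = 230.8526966 u
The mass defect is 230.8526966 − 228.85891 = 1.9937866 u.
Converting to energy: 1.9937866 u × 931.5 MeV/u = 1857.21 MeV
Per nucleus in joules: 1857.21 MeV × 1.602e-13 J/MeV = 2.9753e-10 J
Per mole: 2.9753e-10 J × 6.022e23 mol⁻¹ = 1.7917e+14 J/mol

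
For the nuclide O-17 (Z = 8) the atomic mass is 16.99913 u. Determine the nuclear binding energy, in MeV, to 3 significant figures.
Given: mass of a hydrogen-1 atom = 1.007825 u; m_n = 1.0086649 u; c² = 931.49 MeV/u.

132 MeV

Σm = 8·m(¹H) + 9·m_n = 8.062600 + 9.0779841 = 17.1405841 u
The mass defect is 17.1405841 − 16.99913 = 0.1414541 u.
Converting to energy: 0.1414541 u × 931.49 MeV/u = 131.763 MeV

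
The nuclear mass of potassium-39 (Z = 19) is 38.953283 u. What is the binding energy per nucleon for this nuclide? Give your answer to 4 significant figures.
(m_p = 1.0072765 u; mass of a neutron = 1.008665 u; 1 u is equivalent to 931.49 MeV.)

Z = 19, so N = A − Z = 39 − 19 = 20.
Σm = 19·m_p + 20·m_n = 19.1382535 + 20.173300 = 39.3115535 u
The mass defect is 39.3115535 − 38.953283 = 0.3582705 u.
Binding energy = Δm·c² = 0.3582705 × 931.49 MeV/u = 333.725 MeV
Per nucleon: 333.725 / 39 = 8.557 MeV

8.557 MeV/nucleon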